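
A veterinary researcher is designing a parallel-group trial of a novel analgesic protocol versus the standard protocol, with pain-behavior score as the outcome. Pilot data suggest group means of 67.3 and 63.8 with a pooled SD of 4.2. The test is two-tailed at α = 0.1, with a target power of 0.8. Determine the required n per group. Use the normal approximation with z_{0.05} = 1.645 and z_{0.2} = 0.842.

Cohen's d = |M₁ − M₂| / SD_pooled = |67.3 − 63.8| / 4.2 = 3.5 / 4.2 = 0.833.
For two independent groups with equal n: n = 2·((z_{α/2} + z_β) / d)².
z_{α/2} + z_β = 1.645 + 0.842 = 2.487.
n = 2 × (2.487 / 0.833)² = 2 × 2.986² = 2 × 8.91 = 17.8.
Round up to the next whole participant.

n = 18 per group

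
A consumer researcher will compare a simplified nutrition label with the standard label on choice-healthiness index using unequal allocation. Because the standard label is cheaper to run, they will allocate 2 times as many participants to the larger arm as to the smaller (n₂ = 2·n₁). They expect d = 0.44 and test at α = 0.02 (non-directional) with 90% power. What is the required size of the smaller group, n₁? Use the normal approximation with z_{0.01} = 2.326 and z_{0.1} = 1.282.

n₁ = 101

With allocation ratio k = n₂/n₁ = 2, Var(x̄₁−x̄₂) = σ²(1/n₁ + 1/(k·n₁)) = σ²·(k+1)/(k·n₁).
So n₁ = (1 + 1/k)·((z_{α/2} + z_β)/d)² = 1.500 × (3.608/0.44)².
n₁ = 1.500 × 67.24 = 100.9.
Round up: n₁ = 101, giving n₂ = 2 × 101 = 202.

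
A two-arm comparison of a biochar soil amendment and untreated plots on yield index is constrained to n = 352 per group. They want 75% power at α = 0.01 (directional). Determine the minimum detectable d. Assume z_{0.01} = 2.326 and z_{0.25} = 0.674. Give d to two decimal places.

d_min ≈ 0.23

For two independent groups of n = 352 each: d_min = (z_{α} + z_β)·√(2/n).
z-sum = 2.326 + 0.674 = 3.000.
d_min = 3.000 × √(2/352) = 3.000 × 0.0754 = 0.226.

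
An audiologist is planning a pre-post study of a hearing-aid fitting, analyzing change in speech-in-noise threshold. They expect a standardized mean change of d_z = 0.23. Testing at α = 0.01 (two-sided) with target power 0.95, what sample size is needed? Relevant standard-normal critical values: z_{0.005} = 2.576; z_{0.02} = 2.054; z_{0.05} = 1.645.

n = 337 pairs

For a paired (one-sample on differences) test: n = ((z_{α/2} + z_β) / d)².
z_{α/2} + z_β = 2.576 + 1.645 = 4.221.
n = (4.221 / 0.23)² = 18.352² = 336.80.
Round up.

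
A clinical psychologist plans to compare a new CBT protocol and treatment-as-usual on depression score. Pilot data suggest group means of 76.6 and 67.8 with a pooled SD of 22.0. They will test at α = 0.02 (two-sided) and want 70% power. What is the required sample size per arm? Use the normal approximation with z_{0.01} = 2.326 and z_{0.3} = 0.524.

n = 102 per group

Cohen's d = |M₁ − M₂| / SD_pooled = |76.6 − 67.8| / 22.0 = 8.8 / 22.0 = 0.400.
For two independent groups with equal n: n = 2·((z_{α/2} + z_β) / d)².
z_{α/2} + z_β = 2.326 + 0.524 = 2.850.
n = 2 × (2.850 / 0.400)² = 2 × 7.125² = 2 × 50.77 = 101.5.
Round up to the next whole participant.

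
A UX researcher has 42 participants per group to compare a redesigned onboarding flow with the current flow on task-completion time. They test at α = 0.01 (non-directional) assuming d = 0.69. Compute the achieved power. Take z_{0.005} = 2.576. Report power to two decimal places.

power ≈ 0.72

For two equal groups, power = Φ(d·√(n/2) − z_{α/2}).
d·√(n/2) = 0.69 × √(42/2) = 0.69 × 4.583 = 3.162.
z_β = 3.162 − 2.576 = 0.586.
Power = Φ(0.586) = 0.721.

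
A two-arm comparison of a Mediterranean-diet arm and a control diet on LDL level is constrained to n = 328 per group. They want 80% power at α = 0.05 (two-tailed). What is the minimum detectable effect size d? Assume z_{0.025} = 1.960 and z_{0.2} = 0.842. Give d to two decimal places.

For two independent groups of n = 328 each: d_min = (z_{α/2} + z_β)·√(2/n).
z-sum = 1.960 + 0.842 = 2.802.
d_min = 2.802 × √(2/328) = 2.802 × 0.0781 = 0.219.

d_min ≈ 0.22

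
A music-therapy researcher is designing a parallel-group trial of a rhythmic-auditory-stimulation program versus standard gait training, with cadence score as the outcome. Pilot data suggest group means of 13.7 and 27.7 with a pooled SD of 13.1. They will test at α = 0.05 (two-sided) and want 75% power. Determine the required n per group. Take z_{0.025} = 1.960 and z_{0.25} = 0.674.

n = 13 per group

Cohen's d = |M₁ − M₂| / SD_pooled = |13.7 − 27.7| / 13.1 = 14.0 / 13.1 = 1.069.
For two independent groups with equal n: n = 2·((z_{α/2} + z_β) / d)².
z_{α/2} + z_β = 1.960 + 0.674 = 2.634.
n = 2 × (2.634 / 1.069)² = 2 × 2.464² = 2 × 6.07 = 12.1.
Round up to the next whole participant.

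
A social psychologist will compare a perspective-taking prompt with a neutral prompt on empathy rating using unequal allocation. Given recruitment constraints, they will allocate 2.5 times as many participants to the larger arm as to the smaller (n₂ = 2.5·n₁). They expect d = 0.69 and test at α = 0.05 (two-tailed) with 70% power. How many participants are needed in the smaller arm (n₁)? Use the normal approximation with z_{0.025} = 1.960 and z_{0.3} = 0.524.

n₁ = 19

With allocation ratio k = n₂/n₁ = 2.5, Var(x̄₁−x̄₂) = σ²(1/n₁ + 1/(k·n₁)) = σ²·(k+1)/(k·n₁).
So n₁ = (1 + 1/k)·((z_{α/2} + z_β)/d)² = 1.400 × (2.484/0.69)².
n₁ = 1.400 × 12.96 = 18.1.
Round up: n₁ = 19, giving n₂ = ⌈2.5 × 19⌉ = ⌈47.5⌉ = 48.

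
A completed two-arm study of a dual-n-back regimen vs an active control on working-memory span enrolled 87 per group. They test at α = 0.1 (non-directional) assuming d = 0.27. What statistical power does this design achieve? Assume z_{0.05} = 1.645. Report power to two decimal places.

For two equal groups, power = Φ(d·√(n/2) − z_{α/2}).
d·√(n/2) = 0.27 × √(87/2) = 0.27 × 6.595 = 1.781.
z_β = 1.781 − 1.645 = 0.136.
Power = Φ(0.136) = 0.554.

power ≈ 0.55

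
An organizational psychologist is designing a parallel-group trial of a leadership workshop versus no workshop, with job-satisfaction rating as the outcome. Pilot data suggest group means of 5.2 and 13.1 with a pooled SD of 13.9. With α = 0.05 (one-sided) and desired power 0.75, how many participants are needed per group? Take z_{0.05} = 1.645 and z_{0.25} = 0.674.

Cohen's d = |M₁ − M₂| / SD_pooled = |5.2 − 13.1| / 13.9 = 7.9 / 13.9 = 0.568.
For two independent groups with equal n: n = 2·((z_{α} + z_β) / d)².
z_{α} + z_β = 1.645 + 0.674 = 2.319.
n = 2 × (2.319 / 0.568)² = 2 × 4.083² = 2 × 16.67 = 33.3.
Round up to the next whole participant.

n = 34 per group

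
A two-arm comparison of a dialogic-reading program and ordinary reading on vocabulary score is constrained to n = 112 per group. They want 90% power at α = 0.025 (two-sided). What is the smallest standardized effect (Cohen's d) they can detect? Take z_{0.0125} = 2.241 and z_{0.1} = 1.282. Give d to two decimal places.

For two independent groups of n = 112 each: d_min = (z_{α/2} + z_β)·√(2/n).
z-sum = 2.241 + 1.282 = 3.523.
d_min = 3.523 × √(2/112) = 3.523 × 0.1336 = 0.471.

d_min ≈ 0.47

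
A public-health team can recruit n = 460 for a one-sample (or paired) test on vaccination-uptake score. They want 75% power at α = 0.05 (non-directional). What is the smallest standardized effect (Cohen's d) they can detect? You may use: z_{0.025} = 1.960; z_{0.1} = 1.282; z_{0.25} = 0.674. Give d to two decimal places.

For a single sample (or paired design) of n = 460: d_min = (z_{α/2} + z_β)/√n.
z-sum = 1.960 + 0.674 = 2.634.
d_min = 2.634 / √460 = 2.634 / 21.448 = 0.123.

d_min ≈ 0.12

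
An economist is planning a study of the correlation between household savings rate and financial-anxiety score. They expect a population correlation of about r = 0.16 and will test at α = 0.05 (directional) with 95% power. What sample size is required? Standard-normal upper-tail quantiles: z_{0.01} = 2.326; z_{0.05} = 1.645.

Fisher's z: C = ½·ln((1+r)/(1−r)) = ½·ln(1.3810) = 0.1614.
n = ((z_{α} + z_β)/C)² + 3.
(1.645 + 1.645) / 0.1614 = 3.290 / 0.1614 = 20.384.
n = 20.384² + 3 = 415.51 + 3 = 418.5.
Round up.

n = 419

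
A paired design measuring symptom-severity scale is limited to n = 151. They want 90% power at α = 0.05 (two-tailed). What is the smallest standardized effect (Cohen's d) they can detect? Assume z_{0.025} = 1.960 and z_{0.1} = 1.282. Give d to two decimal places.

d_min ≈ 0.26

For a single sample (or paired design) of n = 151: d_min = (z_{α/2} + z_β)/√n.
z-sum = 1.960 + 1.282 = 3.242.
d_min = 3.242 / √151 = 3.242 / 12.288 = 0.264.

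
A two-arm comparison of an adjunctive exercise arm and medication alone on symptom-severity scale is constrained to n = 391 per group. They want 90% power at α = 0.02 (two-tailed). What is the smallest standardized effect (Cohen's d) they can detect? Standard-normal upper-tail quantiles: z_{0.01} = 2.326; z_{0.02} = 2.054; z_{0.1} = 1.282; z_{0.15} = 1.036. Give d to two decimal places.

For two independent groups of n = 391 each: d_min = (z_{α/2} + z_β)·√(2/n).
z-sum = 2.326 + 1.282 = 3.608.
d_min = 3.608 × √(2/391) = 3.608 × 0.0715 = 0.258.

d_min ≈ 0.26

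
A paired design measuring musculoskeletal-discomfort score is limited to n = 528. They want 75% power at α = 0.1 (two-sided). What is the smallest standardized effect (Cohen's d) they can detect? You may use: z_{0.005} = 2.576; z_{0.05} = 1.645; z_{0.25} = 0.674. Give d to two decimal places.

d_min ≈ 0.10

For a single sample (or paired design) of n = 528: d_min = (z_{α/2} + z_β)/√n.
z-sum = 1.645 + 0.674 = 2.319.
d_min = 2.319 / √528 = 2.319 / 22.978 = 0.101.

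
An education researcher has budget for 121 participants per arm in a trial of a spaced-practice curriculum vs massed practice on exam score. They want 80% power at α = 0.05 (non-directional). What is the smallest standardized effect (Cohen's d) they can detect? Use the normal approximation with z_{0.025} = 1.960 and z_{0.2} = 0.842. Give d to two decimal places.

d_min ≈ 0.36

For two independent groups of n = 121 each: d_min = (z_{α/2} + z_β)·√(2/n).
z-sum = 1.960 + 0.842 = 2.802.
d_min = 2.802 × √(2/121) = 2.802 × 0.1286 = 0.360.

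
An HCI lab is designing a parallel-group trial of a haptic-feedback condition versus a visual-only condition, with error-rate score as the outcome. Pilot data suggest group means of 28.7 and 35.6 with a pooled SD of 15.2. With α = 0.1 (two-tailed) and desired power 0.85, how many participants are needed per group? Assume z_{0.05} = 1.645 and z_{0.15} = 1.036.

Cohen's d = |M₁ − M₂| / SD_pooled = |28.7 − 35.6| / 15.2 = 6.9 / 15.2 = 0.454.
For two independent groups with equal n: n = 2·((z_{α/2} + z_β) / d)².
z_{α/2} + z_β = 1.645 + 1.036 = 2.681.
n = 2 × (2.681 / 0.454)² = 2 × 5.905² = 2 × 34.87 = 69.7.
Round up to the next whole participant.

n = 70 per group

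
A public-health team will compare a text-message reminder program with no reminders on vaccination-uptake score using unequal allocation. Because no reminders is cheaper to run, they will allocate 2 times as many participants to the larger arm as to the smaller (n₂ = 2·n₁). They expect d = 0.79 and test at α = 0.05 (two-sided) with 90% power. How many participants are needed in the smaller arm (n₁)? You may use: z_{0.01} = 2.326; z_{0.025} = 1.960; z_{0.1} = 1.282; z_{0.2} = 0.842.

With allocation ratio k = n₂/n₁ = 2, Var(x̄₁−x̄₂) = σ²(1/n₁ + 1/(k·n₁)) = σ²·(k+1)/(k·n₁).
So n₁ = (1 + 1/k)·((z_{α/2} + z_β)/d)² = 1.500 × (3.242/0.79)².
n₁ = 1.500 × 16.84 = 25.3.
Round up: n₁ = 26, giving n₂ = 2 × 26 = 52.

n₁ = 26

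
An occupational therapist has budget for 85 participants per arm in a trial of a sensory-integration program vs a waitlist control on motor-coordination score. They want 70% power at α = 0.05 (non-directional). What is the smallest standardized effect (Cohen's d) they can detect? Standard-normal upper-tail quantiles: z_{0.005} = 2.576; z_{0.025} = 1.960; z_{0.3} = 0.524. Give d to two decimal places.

d_min ≈ 0.38

For two independent groups of n = 85 each: d_min = (z_{α/2} + z_β)·√(2/n).
z-sum = 1.960 + 0.524 = 2.484.
d_min = 2.484 × √(2/85) = 2.484 × 0.1534 = 0.381.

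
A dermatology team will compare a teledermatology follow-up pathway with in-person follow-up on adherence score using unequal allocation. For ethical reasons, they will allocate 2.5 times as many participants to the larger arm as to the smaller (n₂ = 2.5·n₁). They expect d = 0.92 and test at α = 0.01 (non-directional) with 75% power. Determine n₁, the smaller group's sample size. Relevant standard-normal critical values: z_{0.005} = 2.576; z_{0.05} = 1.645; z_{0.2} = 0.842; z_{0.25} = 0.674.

n₁ = 18

With allocation ratio k = n₂/n₁ = 2.5, Var(x̄₁−x̄₂) = σ²(1/n₁ + 1/(k·n₁)) = σ²·(k+1)/(k·n₁).
So n₁ = (1 + 1/k)·((z_{α/2} + z_β)/d)² = 1.400 × (3.250/0.92)².
n₁ = 1.400 × 12.48 = 17.5.
Round up: n₁ = 18, giving n₂ = 2.5 × 18 = 45.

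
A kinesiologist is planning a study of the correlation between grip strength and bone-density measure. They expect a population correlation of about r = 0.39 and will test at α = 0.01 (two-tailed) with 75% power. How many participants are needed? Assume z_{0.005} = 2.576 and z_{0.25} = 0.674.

n = 66

Fisher's z: C = ½·ln((1+r)/(1−r)) = ½·ln(2.2787) = 0.4118.
n = ((z_{α/2} + z_β)/C)² + 3.
(2.576 + 0.674) / 0.4118 = 3.250 / 0.4118 = 7.892.
n = 7.892² + 3 = 62.29 + 3 = 65.3.
Round up.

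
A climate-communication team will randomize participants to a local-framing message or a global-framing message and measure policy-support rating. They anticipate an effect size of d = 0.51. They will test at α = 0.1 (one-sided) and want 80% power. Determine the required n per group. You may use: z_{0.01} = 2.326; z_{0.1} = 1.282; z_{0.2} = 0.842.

n = 35 per group

For two independent groups with equal n: n = 2·((z_{α} + z_β) / d)².
z_{α} + z_β = 1.282 + 0.842 = 2.124.
n = 2 × (2.124 / 0.51)² = 2 × 4.165² = 2 × 17.34 = 34.7.
Round up to the next whole participant.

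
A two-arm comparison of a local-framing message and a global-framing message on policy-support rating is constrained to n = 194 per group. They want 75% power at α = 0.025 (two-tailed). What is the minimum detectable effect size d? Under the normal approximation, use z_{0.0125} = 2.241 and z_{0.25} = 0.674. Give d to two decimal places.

d_min ≈ 0.30

For two independent groups of n = 194 each: d_min = (z_{α/2} + z_β)·√(2/n).
z-sum = 2.241 + 0.674 = 2.915.
d_min = 2.915 × √(2/194) = 2.915 × 0.1015 = 0.296.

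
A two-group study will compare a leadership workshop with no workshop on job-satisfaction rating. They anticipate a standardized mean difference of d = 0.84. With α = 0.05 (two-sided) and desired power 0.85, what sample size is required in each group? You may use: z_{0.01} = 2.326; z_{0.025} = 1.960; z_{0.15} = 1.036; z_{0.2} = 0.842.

For two independent groups with equal n: n = 2·((z_{α/2} + z_β) / d)².
z_{α/2} + z_β = 1.960 + 1.036 = 2.996.
n = 2 × (2.996 / 0.84)² = 2 × 3.567² = 2 × 12.72 = 25.4.
Round up to the next whole participant.

n = 26 per group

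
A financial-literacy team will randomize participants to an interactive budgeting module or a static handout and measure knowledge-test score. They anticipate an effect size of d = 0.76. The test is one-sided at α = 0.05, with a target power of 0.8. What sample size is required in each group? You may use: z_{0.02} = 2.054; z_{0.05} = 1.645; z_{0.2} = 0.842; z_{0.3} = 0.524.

n = 22 per group

For two independent groups with equal n: n = 2·((z_{α} + z_β) / d)².
z_{α} + z_β = 1.645 + 0.842 = 2.487.
n = 2 × (2.487 / 0.76)² = 2 × 3.272² = 2 × 10.71 = 21.4.
Round up to the next whole participant.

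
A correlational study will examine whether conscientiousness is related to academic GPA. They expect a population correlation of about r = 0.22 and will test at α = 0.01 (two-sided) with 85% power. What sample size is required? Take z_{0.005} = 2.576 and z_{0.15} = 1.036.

n = 264

Fisher's z: C = ½·ln((1+r)/(1−r)) = ½·ln(1.5641) = 0.2237.
n = ((z_{α/2} + z_β)/C)² + 3.
(2.576 + 1.036) / 0.2237 = 3.612 / 0.2237 = 16.147.
n = 16.147² + 3 = 260.71 + 3 = 263.7.
Round up.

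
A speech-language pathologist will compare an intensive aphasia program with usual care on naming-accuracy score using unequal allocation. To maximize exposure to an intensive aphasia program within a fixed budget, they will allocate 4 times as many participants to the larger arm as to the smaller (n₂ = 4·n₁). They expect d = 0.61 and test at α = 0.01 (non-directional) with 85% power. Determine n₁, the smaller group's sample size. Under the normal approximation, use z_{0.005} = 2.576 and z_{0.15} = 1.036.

With allocation ratio k = n₂/n₁ = 4, Var(x̄₁−x̄₂) = σ²(1/n₁ + 1/(k·n₁)) = σ²·(k+1)/(k·n₁).
So n₁ = (1 + 1/k)·((z_{α/2} + z_β)/d)² = 1.250 × (3.612/0.61)².
n₁ = 1.250 × 35.06 = 43.8.
Round up: n₁ = 44, giving n₂ = 4 × 44 = 176.

n₁ = 44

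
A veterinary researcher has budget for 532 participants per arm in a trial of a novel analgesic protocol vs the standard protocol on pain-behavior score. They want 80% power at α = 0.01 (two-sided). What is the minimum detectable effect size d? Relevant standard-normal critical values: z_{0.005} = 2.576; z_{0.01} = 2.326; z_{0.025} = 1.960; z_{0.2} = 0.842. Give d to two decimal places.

d_min ≈ 0.21

For two independent groups of n = 532 each: d_min = (z_{α/2} + z_β)·√(2/n).
z-sum = 2.576 + 0.842 = 3.418.
d_min = 3.418 × √(2/532) = 3.418 × 0.0613 = 0.210.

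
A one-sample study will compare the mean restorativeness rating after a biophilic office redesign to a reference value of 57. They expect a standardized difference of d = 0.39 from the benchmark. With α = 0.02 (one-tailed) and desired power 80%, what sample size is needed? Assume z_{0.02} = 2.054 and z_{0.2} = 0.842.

n = 56

For a one-sample test: n = ((z_{α} + z_β) / d)².
z_{α} + z_β = 2.054 + 0.842 = 2.896.
n = (2.896 / 0.39)² = 7.426² = 55.14.
Round up.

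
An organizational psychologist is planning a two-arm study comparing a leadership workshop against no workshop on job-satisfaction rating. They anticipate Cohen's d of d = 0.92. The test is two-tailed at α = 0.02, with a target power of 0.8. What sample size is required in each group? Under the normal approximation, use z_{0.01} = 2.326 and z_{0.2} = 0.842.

n = 24 per group

For two independent groups with equal n: n = 2·((z_{α/2} + z_β) / d)².
z_{α/2} + z_β = 2.326 + 0.842 = 3.168.
n = 2 × (3.168 / 0.92)² = 2 × 3.443² = 2 × 11.86 = 23.7.
Round up to the next whole participant.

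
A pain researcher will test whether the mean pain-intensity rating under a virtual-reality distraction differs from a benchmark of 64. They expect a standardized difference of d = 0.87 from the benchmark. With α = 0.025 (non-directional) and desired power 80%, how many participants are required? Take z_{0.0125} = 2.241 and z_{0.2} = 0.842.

n = 13

For a one-sample test: n = ((z_{α/2} + z_β) / d)².
z_{α/2} + z_β = 2.241 + 0.842 = 3.083.
n = (3.083 / 0.87)² = 3.544² = 12.56.
Round up.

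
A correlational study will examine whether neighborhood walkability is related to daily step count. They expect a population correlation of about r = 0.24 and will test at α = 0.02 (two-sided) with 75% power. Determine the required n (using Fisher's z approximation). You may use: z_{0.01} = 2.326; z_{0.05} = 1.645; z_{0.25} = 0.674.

Fisher's z: C = ½·ln((1+r)/(1−r)) = ½·ln(1.6316) = 0.2448.
n = ((z_{α/2} + z_β)/C)² + 3.
(2.326 + 0.674) / 0.2448 = 3.000 / 0.2448 = 12.255.
n = 12.255² + 3 = 150.18 + 3 = 153.2.
Round up.

n = 154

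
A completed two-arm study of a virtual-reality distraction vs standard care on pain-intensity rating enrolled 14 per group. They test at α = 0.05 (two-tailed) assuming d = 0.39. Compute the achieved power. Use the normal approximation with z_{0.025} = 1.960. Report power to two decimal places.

For two equal groups, power = Φ(d·√(n/2) − z_{α/2}).
d·√(n/2) = 0.39 × √(14/2) = 0.39 × 2.646 = 1.032.
z_β = 1.032 − 1.960 = -0.928.
Power = Φ(-0.928) = 0.177.

power ≈ 0.18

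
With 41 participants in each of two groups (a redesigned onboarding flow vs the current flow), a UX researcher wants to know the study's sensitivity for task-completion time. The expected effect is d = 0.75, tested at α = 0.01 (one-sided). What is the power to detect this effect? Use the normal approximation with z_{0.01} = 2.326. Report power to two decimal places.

power ≈ 0.86

For two equal groups, power = Φ(d·√(n/2) − z_{α}).
d·√(n/2) = 0.75 × √(41/2) = 0.75 × 4.528 = 3.396.
z_β = 3.396 − 2.326 = 1.070.
Power = Φ(1.070) = 0.858.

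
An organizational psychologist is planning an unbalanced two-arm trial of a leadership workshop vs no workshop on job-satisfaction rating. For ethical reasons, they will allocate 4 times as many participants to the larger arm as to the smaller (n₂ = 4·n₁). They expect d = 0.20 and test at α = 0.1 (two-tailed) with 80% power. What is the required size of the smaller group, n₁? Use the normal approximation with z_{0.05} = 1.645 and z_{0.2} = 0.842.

n₁ = 194

With allocation ratio k = n₂/n₁ = 4, Var(x̄₁−x̄₂) = σ²(1/n₁ + 1/(k·n₁)) = σ²·(k+1)/(k·n₁).
So n₁ = (1 + 1/k)·((z_{α/2} + z_β)/d)² = 1.250 × (2.487/0.20)².
n₁ = 1.250 × 154.63 = 193.3.
Round up: n₁ = 194, giving n₂ = 4 × 194 = 776.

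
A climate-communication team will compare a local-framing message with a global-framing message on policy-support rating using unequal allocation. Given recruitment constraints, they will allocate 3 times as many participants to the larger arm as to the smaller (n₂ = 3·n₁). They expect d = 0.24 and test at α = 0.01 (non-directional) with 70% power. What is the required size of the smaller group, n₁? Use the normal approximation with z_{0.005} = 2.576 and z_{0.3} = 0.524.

n₁ = 223

With allocation ratio k = n₂/n₁ = 3, Var(x̄₁−x̄₂) = σ²(1/n₁ + 1/(k·n₁)) = σ²·(k+1)/(k·n₁).
So n₁ = (1 + 1/k)·((z_{α/2} + z_β)/d)² = 1.333 × (3.100/0.24)².
n₁ = 1.333 × 166.84 = 222.5.
Round up: n₁ = 223, giving n₂ = 3 × 223 = 669.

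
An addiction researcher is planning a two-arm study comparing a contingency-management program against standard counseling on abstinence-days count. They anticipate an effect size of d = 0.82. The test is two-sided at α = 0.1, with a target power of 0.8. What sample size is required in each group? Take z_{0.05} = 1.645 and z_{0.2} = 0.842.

n = 19 per group

For two independent groups with equal n: n = 2·((z_{α/2} + z_β) / d)².
z_{α/2} + z_β = 1.645 + 0.842 = 2.487.
n = 2 × (2.487 / 0.82)² = 2 × 3.033² = 2 × 9.20 = 18.4.
Round up to the next whole participant.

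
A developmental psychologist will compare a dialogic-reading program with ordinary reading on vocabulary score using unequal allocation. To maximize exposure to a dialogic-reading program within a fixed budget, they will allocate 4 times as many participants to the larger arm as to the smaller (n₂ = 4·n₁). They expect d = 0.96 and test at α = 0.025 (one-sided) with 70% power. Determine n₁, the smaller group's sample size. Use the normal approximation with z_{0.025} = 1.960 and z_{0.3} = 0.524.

With allocation ratio k = n₂/n₁ = 4, Var(x̄₁−x̄₂) = σ²(1/n₁ + 1/(k·n₁)) = σ²·(k+1)/(k·n₁).
So n₁ = (1 + 1/k)·((z_{α} + z_β)/d)² = 1.250 × (2.484/0.96)².
n₁ = 1.250 × 6.70 = 8.4.
Round up: n₁ = 9, giving n₂ = 4 × 9 = 36.

n₁ = 9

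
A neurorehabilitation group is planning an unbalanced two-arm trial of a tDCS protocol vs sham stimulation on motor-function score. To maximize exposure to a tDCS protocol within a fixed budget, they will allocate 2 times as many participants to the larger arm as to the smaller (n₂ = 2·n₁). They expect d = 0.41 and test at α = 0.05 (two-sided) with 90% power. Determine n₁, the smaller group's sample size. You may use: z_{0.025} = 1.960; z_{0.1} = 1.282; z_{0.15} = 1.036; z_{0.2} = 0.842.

With allocation ratio k = n₂/n₁ = 2, Var(x̄₁−x̄₂) = σ²(1/n₁ + 1/(k·n₁)) = σ²·(k+1)/(k·n₁).
So n₁ = (1 + 1/k)·((z_{α/2} + z_β)/d)² = 1.500 × (3.242/0.41)².
n₁ = 1.500 × 62.53 = 93.8.
Round up: n₁ = 94, giving n₂ = 2 × 94 = 188.

n₁ = 94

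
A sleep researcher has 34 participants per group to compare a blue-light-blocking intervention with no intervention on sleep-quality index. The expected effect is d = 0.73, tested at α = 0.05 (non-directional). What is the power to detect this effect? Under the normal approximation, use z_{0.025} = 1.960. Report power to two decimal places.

power ≈ 0.85

For two equal groups, power = Φ(d·√(n/2) − z_{α/2}).
d·√(n/2) = 0.73 × √(34/2) = 0.73 × 4.123 = 3.010.
z_β = 3.010 − 1.960 = 1.050.
Power = Φ(1.050) = 0.853.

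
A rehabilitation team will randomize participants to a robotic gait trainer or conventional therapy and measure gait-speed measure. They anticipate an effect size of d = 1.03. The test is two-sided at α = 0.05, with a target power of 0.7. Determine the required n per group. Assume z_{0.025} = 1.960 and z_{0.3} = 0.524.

n = 12 per group

For two independent groups with equal n: n = 2·((z_{α/2} + z_β) / d)².
z_{α/2} + z_β = 1.960 + 0.524 = 2.484.
n = 2 × (2.484 / 1.03)² = 2 × 2.412² = 2 × 5.82 = 11.6.
Round up to the next whole participant.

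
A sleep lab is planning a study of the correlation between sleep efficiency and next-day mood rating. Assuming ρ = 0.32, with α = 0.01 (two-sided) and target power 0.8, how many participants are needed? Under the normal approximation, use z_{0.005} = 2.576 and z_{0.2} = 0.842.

n = 110

Fisher's z: C = ½·ln((1+r)/(1−r)) = ½·ln(1.9412) = 0.3316.
n = ((z_{α/2} + z_β)/C)² + 3.
(2.576 + 0.842) / 0.3316 = 3.418 / 0.3316 = 10.308.
n = 10.308² + 3 = 106.25 + 3 = 109.2.
Round up.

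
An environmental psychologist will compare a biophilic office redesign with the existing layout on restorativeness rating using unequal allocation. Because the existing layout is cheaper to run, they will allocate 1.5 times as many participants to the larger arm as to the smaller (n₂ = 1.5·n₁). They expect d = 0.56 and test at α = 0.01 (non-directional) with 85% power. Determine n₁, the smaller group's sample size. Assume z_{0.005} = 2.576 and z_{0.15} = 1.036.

n₁ = 70

With allocation ratio k = n₂/n₁ = 1.5, Var(x̄₁−x̄₂) = σ²(1/n₁ + 1/(k·n₁)) = σ²·(k+1)/(k·n₁).
So n₁ = (1 + 1/k)·((z_{α/2} + z_β)/d)² = 1.667 × (3.612/0.56)².
n₁ = 1.667 × 41.60 = 69.3.
Round up: n₁ = 70, giving n₂ = 1.5 × 70 = 105.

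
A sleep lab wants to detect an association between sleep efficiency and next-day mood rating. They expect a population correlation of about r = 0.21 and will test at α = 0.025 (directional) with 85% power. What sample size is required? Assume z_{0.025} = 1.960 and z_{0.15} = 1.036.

Fisher's z: C = ½·ln((1+r)/(1−r)) = ½·ln(1.5316) = 0.2132.
n = ((z_{α} + z_β)/C)² + 3.
(1.960 + 1.036) / 0.2132 = 2.996 / 0.2132 = 14.053.
n = 14.053² + 3 = 197.47 + 3 = 200.5.
Round up.

n = 201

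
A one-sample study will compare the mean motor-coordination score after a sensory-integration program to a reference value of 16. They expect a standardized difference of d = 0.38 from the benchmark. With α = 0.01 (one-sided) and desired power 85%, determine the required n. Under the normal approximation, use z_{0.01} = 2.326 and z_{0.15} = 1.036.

For a one-sample test: n = ((z_{α} + z_β) / d)².
z_{α} + z_β = 2.326 + 1.036 = 3.362.
n = (3.362 / 0.38)² = 8.847² = 78.28.
Round up.

n = 79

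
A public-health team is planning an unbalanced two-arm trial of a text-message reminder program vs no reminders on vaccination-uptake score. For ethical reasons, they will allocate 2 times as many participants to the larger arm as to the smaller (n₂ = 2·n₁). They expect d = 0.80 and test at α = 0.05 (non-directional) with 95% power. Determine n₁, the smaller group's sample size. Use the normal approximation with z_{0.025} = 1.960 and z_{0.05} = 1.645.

With allocation ratio k = n₂/n₁ = 2, Var(x̄₁−x̄₂) = σ²(1/n₁ + 1/(k·n₁)) = σ²·(k+1)/(k·n₁).
So n₁ = (1 + 1/k)·((z_{α/2} + z_β)/d)² = 1.500 × (3.605/0.80)².
n₁ = 1.500 × 20.31 = 30.5.
Round up: n₁ = 31, giving n₂ = 2 × 31 = 62.

n₁ = 31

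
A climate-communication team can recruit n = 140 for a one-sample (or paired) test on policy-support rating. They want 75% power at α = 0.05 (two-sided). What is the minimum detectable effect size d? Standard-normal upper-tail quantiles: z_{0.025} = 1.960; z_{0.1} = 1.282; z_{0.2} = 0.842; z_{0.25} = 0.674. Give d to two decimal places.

d_min ≈ 0.22

For a single sample (or paired design) of n = 140: d_min = (z_{α/2} + z_β)/√n.
z-sum = 1.960 + 0.674 = 2.634.
d_min = 2.634 / √140 = 2.634 / 11.832 = 0.223.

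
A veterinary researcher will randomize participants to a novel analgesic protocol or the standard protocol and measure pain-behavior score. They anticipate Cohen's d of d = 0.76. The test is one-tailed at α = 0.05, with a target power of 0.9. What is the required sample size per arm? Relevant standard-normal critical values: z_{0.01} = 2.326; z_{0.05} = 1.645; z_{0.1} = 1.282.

n = 30 per group

For two independent groups with equal n: n = 2·((z_{α} + z_β) / d)².
z_{α} + z_β = 1.645 + 1.282 = 2.927.
n = 2 × (2.927 / 0.76)² = 2 × 3.851² = 2 × 14.83 = 29.7.
Round up to the next whole participant.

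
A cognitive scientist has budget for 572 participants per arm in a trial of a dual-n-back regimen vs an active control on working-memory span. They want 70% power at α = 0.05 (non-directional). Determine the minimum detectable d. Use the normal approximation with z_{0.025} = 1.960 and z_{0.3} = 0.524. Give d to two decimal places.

d_min ≈ 0.15

For two independent groups of n = 572 each: d_min = (z_{α/2} + z_β)·√(2/n).
z-sum = 1.960 + 0.524 = 2.484.
d_min = 2.484 × √(2/572) = 2.484 × 0.0591 = 0.147.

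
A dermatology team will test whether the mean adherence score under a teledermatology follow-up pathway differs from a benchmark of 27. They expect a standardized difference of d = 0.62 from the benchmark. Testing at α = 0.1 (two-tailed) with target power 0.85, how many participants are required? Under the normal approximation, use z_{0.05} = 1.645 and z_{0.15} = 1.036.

n = 19

For a one-sample test: n = ((z_{α/2} + z_β) / d)².
z_{α/2} + z_β = 1.645 + 1.036 = 2.681.
n = (2.681 / 0.62)² = 4.324² = 18.70.
Round up.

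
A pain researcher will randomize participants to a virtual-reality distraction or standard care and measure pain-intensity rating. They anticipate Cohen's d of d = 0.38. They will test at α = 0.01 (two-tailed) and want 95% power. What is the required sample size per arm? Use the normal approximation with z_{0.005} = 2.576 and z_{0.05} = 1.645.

For two independent groups with equal n: n = 2·((z_{α/2} + z_β) / d)².
z_{α/2} + z_β = 2.576 + 1.645 = 4.221.
n = 2 × (4.221 / 0.38)² = 2 × 11.108² = 2 × 123.39 = 246.8.
Round up to the next whole participant.

n = 247 per group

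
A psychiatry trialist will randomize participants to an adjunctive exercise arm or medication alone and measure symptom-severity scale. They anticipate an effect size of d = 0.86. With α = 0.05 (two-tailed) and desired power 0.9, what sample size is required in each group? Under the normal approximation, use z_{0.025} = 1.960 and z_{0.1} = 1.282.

n = 29 per group

For two independent groups with equal n: n = 2·((z_{α/2} + z_β) / d)².
z_{α/2} + z_β = 1.960 + 1.282 = 3.242.
n = 2 × (3.242 / 0.86)² = 2 × 3.770² = 2 × 14.21 = 28.4.
Round up to the next whole participant.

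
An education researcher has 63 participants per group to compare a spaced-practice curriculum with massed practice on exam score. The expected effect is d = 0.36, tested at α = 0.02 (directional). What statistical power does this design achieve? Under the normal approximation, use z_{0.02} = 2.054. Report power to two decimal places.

For two equal groups, power = Φ(d·√(n/2) − z_{α}).
d·√(n/2) = 0.36 × √(63/2) = 0.36 × 5.612 = 2.020.
z_β = 2.020 − 2.054 = -0.034.
Power = Φ(-0.034) = 0.487.

power ≈ 0.49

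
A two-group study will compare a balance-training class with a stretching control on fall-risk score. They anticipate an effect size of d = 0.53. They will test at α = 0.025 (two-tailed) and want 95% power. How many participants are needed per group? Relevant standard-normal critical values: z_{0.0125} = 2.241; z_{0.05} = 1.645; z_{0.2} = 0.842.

n = 108 per group

For two independent groups with equal n: n = 2·((z_{α/2} + z_β) / d)².
z_{α/2} + z_β = 2.241 + 1.645 = 3.886.
n = 2 × (3.886 / 0.53)² = 2 × 7.332² = 2 × 53.76 = 107.5.
Round up to the next whole participant.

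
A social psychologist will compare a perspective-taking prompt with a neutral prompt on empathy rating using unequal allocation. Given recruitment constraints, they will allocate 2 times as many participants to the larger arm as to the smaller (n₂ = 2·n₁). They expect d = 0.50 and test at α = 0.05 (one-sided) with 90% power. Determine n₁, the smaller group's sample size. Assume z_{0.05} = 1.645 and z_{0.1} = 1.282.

n₁ = 52

With allocation ratio k = n₂/n₁ = 2, Var(x̄₁−x̄₂) = σ²(1/n₁ + 1/(k·n₁)) = σ²·(k+1)/(k·n₁).
So n₁ = (1 + 1/k)·((z_{α} + z_β)/d)² = 1.500 × (2.927/0.50)².
n₁ = 1.500 × 34.27 = 51.4.
Round up: n₁ = 52, giving n₂ = 2 × 52 = 104.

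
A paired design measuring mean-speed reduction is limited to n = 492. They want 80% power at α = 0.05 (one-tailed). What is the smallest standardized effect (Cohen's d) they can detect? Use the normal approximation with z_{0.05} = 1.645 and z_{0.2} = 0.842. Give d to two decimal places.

For a single sample (or paired design) of n = 492: d_min = (z_{α} + z_β)/√n.
z-sum = 1.645 + 0.842 = 2.487.
d_min = 2.487 / √492 = 2.487 / 22.181 = 0.112.

d_min ≈ 0.11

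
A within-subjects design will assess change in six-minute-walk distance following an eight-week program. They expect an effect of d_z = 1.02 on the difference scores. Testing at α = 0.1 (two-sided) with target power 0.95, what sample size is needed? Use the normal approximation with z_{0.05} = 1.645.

For a paired (one-sample on differences) test: n = ((z_{α/2} + z_β) / d)².
z_{α/2} + z_β = 1.645 + 1.645 = 3.290.
n = (3.290 / 1.02)² = 3.225² = 10.40.
Round up.

n = 11 pairs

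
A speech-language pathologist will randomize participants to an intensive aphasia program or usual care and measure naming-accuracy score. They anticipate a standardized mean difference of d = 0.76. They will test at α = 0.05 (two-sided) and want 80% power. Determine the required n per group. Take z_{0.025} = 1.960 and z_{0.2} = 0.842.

n = 28 per group

For two independent groups with equal n: n = 2·((z_{α/2} + z_β) / d)².
z_{α/2} + z_β = 1.960 + 0.842 = 2.802.
n = 2 × (2.802 / 0.76)² = 2 × 3.687² = 2 × 13.59 = 27.2.
Round up to the next whole participant.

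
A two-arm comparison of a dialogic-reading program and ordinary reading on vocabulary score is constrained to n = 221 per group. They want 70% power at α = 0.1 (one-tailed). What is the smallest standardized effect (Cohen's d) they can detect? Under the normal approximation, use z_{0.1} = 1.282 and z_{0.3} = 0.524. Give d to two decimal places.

d_min ≈ 0.17

For two independent groups of n = 221 each: d_min = (z_{α} + z_β)·√(2/n).
z-sum = 1.282 + 0.524 = 1.806.
d_min = 1.806 × √(2/221) = 1.806 × 0.0951 = 0.172.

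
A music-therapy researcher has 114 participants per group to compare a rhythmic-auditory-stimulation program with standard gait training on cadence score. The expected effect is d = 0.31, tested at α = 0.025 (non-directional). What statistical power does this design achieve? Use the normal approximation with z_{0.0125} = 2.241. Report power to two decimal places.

For two equal groups, power = Φ(d·√(n/2) − z_{α/2}).
d·√(n/2) = 0.31 × √(114/2) = 0.31 × 7.550 = 2.340.
z_β = 2.340 − 2.241 = 0.099.
Power = Φ(0.099) = 0.540.

power ≈ 0.54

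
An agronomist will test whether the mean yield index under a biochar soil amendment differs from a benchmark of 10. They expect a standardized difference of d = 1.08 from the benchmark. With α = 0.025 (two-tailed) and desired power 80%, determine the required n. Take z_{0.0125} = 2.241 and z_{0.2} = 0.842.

n = 9

For a one-sample test: n = ((z_{α/2} + z_β) / d)².
z_{α/2} + z_β = 2.241 + 0.842 = 3.083.
n = (3.083 / 1.08)² = 2.855² = 8.15.
Round up.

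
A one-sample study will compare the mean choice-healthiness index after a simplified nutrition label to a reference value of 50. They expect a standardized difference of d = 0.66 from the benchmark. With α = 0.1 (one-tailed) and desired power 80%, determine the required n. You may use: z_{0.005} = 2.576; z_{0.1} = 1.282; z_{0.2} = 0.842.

n = 11

For a one-sample test: n = ((z_{α} + z_β) / d)².
z_{α} + z_β = 1.282 + 0.842 = 2.124.
n = (2.124 / 0.66)² = 3.218² = 10.36.
Round up.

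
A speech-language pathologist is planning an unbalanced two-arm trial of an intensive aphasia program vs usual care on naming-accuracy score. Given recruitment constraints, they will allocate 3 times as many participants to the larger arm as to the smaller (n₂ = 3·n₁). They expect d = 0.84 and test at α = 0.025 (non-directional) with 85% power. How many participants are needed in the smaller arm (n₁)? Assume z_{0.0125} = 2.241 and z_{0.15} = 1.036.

With allocation ratio k = n₂/n₁ = 3, Var(x̄₁−x̄₂) = σ²(1/n₁ + 1/(k·n₁)) = σ²·(k+1)/(k·n₁).
So n₁ = (1 + 1/k)·((z_{α/2} + z_β)/d)² = 1.333 × (3.277/0.84)².
n₁ = 1.333 × 15.22 = 20.3.
Round up: n₁ = 21, giving n₂ = 3 × 21 = 63.

n₁ = 21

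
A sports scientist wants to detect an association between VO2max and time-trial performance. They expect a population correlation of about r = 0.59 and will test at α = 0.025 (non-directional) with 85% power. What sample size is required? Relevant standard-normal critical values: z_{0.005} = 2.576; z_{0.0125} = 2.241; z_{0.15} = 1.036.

n = 27

Fisher's z: C = ½·ln((1+r)/(1−r)) = ½·ln(3.8780) = 0.6777.
n = ((z_{α/2} + z_β)/C)² + 3.
(2.241 + 1.036) / 0.6777 = 3.277 / 0.6777 = 4.835.
n = 4.835² + 3 = 23.38 + 3 = 26.4.
Round up.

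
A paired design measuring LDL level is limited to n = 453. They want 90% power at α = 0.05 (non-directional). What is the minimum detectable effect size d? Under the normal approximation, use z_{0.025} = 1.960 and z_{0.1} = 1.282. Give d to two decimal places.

For a single sample (or paired design) of n = 453: d_min = (z_{α/2} + z_β)/√n.
z-sum = 1.960 + 1.282 = 3.242.
d_min = 3.242 / √453 = 3.242 / 21.284 = 0.152.

d_min ≈ 0.15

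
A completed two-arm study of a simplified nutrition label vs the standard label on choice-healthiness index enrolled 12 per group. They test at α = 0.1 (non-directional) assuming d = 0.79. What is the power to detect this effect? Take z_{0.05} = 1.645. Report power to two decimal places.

For two equal groups, power = Φ(d·√(n/2) − z_{α/2}).
d·√(n/2) = 0.79 × √(12/2) = 0.79 × 2.449 = 1.935.
z_β = 1.935 − 1.645 = 0.290.
Power = Φ(0.290) = 0.614.

power ≈ 0.61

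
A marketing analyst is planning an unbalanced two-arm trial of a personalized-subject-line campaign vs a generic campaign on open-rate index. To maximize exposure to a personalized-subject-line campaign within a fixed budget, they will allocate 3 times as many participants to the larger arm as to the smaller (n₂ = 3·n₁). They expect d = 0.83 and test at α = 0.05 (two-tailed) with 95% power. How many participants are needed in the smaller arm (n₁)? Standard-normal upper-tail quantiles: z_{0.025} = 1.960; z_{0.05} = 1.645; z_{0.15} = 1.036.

With allocation ratio k = n₂/n₁ = 3, Var(x̄₁−x̄₂) = σ²(1/n₁ + 1/(k·n₁)) = σ²·(k+1)/(k·n₁).
So n₁ = (1 + 1/k)·((z_{α/2} + z_β)/d)² = 1.333 × (3.605/0.83)².
n₁ = 1.333 × 18.86 = 25.2.
Round up: n₁ = 26, giving n₂ = 3 × 26 = 78.

n₁ = 26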